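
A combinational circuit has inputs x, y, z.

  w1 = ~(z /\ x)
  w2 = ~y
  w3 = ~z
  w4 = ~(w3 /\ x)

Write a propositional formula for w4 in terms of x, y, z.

~(~z /\ x)

w3 = ~z
w4 = ~(w3 /\ x) = ~(~z /\ x)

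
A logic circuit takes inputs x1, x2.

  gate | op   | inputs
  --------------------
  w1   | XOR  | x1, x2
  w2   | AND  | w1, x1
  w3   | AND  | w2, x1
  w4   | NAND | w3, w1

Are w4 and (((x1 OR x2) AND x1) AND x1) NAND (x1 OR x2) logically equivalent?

w1 = x1 XOR x2
w2 = w1 AND x1 = (x1 XOR x2) AND x1
w3 = w2 AND x1 = ((x1 XOR x2) AND x1) AND x1
w4 = w3 NAND w1 = (((x1 XOR x2) AND x1) AND x1) NAND (x1 XOR x2)
At x1=1, x2=1: circuit gives 1, formula gives 0.

No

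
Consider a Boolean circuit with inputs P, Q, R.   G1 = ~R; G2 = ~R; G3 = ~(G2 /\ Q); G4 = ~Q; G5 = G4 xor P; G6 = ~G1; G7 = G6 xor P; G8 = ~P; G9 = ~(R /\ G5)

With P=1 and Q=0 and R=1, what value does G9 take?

G4 = ~0 = 1
G5 = 1 xor 1 = 0
G9 = ~(1 /\ 0) = 1

1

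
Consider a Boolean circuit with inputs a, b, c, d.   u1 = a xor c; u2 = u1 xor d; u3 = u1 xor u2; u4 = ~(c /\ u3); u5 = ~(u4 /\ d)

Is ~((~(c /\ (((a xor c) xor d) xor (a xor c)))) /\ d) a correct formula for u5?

Yes

u1 = a xor c
u2 = u1 xor d = (a xor c) xor d
u3 = u1 xor u2 = (a xor c) xor ((a xor c) xor d)
u4 = ~(c /\ u3) = ~(c /\ ((a xor c) xor ((a xor c) xor d)))
u5 = ~(u4 /\ d) = ~((~(c /\ ((a xor c) xor ((a xor c) xor d)))) /\ d)
At a=0, b=0, c=0, d=1: circuit gives 0, formula gives 0.
At a=0, b=0, c=0, d=0: circuit gives 1, formula gives 1.
Agrees on all 16 inputs.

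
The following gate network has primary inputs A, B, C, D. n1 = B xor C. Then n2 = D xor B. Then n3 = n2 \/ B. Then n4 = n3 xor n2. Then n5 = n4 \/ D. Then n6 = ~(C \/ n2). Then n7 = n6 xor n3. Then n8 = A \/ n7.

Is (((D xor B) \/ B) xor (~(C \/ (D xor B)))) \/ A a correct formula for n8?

n2 = D xor B
n3 = n2 \/ B = (D xor B) \/ B
n6 = ~(C \/ n2) = ~(C \/ (D xor B))
n7 = n6 xor n3 = (~(C \/ (D xor B))) xor ((D xor B) \/ B)
n8 = A \/ n7 = A \/ ((~(C \/ (D xor B))) xor ((D xor B) \/ B))
At A=0, B=0, C=1, D=0: circuit gives 0, formula gives 0.
At A=0, B=0, C=0, D=0: circuit gives 1, formula gives 1.
Agrees on all 16 inputs.

Yes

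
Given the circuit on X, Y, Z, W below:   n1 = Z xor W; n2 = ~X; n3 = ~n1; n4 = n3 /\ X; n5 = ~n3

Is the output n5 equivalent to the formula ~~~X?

No

n1 = Z xor W
n3 = ~n1 = ~(Z xor W)
n5 = ~n3 = ~~(Z xor W)
At X=0, Y=0, Z=0, W=0: circuit gives 0, formula gives 1.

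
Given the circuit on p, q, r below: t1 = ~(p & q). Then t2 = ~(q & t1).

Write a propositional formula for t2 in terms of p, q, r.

~(q & (~(p & q)))

t1 = ~(p & q)
t2 = ~(q & t1) = ~(q & (~(p & q)))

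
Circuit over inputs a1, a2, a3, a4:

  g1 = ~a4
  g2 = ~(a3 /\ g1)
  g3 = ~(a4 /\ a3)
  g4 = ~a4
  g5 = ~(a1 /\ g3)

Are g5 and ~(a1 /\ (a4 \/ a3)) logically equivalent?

g3 = ~(a4 /\ a3)
g5 = ~(a1 /\ g3) = ~(a1 /\ (~(a4 /\ a3)))
At a1=1, a2=0, a3=0, a4=0: circuit gives 0, formula gives 1.

No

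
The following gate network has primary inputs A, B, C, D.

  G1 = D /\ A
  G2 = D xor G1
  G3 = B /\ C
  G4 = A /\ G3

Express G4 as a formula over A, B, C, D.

G3 = B /\ C
G4 = A /\ G3 = A /\ (B /\ C)

A /\ (B /\ C)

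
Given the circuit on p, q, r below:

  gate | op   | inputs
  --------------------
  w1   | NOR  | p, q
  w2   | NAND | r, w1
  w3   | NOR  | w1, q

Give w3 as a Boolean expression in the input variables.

w1 = p NOR q
w3 = w1 NOR q = (p NOR q) NOR q

(p NOR q) NOR q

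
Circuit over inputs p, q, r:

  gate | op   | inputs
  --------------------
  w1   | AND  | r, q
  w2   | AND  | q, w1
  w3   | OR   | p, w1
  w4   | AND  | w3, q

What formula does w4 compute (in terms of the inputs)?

w1 = r AND q
w3 = p OR w1 = p OR (r AND q)
w4 = w3 AND q = (p OR (r AND q)) AND q

(p OR (r AND q)) AND q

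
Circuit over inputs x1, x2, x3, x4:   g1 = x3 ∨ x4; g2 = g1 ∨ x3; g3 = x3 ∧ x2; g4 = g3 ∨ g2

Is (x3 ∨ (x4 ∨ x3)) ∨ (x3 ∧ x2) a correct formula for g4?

g1 = x3 ∨ x4
g2 = g1 ∨ x3 = (x3 ∨ x4) ∨ x3
g3 = x3 ∧ x2
g4 = g3 ∨ g2 = (x3 ∧ x2) ∨ ((x3 ∨ x4) ∨ x3)
At x1=0, x2=0, x3=0, x4=0: circuit gives 0, formula gives 0.
At x1=0, x2=0, x3=0, x4=1: circuit gives 1, formula gives 1.
Agrees on all 16 inputs.

Yes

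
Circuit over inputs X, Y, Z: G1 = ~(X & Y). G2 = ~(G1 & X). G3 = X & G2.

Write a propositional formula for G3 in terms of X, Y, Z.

G1 = ~(X & Y)
G2 = ~(G1 & X) = ~((~(X & Y)) & X)
G3 = X & G2 = X & (~((~(X & Y)) & X))

X & (~((~(X & Y)) & X))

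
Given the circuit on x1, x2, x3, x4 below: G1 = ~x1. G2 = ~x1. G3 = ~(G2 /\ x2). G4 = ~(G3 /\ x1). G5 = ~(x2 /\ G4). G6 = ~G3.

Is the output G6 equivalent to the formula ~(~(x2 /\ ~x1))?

Yes

G2 = ~x1
G3 = ~(G2 /\ x2) = ~(~x1 /\ x2)
G6 = ~G3 = ~(~(~x1 /\ x2))
At x1=0, x2=0, x3=0, x4=0: circuit gives 0, formula gives 0.
At x1=0, x2=1, x3=0, x4=0: circuit gives 1, formula gives 1.
Agrees on all 16 inputs.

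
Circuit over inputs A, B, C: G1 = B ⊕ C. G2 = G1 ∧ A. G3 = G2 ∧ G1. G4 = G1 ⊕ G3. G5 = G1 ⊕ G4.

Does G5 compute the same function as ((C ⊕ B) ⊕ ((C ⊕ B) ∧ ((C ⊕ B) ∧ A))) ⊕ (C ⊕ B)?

Yes

G1 = B ⊕ C
G2 = G1 ∧ A = (B ⊕ C) ∧ A
G3 = G2 ∧ G1 = ((B ⊕ C) ∧ A) ∧ (B ⊕ C)
G4 = G1 ⊕ G3 = (B ⊕ C) ⊕ (((B ⊕ C) ∧ A) ∧ (B ⊕ C))
G5 = G1 ⊕ G4 = (B ⊕ C) ⊕ ((B ⊕ C) ⊕ (((B ⊕ C) ∧ A) ∧ (B ⊕ C)))
At A=0, B=0, C=0: circuit gives 0, formula gives 0.
At A=1, B=0, C=1: circuit gives 1, formula gives 1.
Agrees on all 8 inputs.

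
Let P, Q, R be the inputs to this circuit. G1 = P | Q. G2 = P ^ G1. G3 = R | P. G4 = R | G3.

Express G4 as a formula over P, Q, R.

R | (R | P)

G3 = R | P
G4 = R | G3 = R | (R | P)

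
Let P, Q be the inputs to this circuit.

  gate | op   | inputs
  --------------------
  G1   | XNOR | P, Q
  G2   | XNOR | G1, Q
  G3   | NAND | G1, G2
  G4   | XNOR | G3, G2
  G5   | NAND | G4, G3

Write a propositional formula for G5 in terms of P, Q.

(((P XNOR Q) NAND ((P XNOR Q) XNOR Q)) XNOR ((P XNOR Q) XNOR Q)) NAND ((P XNOR Q) NAND ((P XNOR Q) XNOR Q))

G1 = P XNOR Q
G2 = G1 XNOR Q = (P XNOR Q) XNOR Q
G3 = G1 NAND G2 = (P XNOR Q) NAND ((P XNOR Q) XNOR Q)
G4 = G3 XNOR G2 = ((P XNOR Q) NAND ((P XNOR Q) XNOR Q)) XNOR ((P XNOR Q) XNOR Q)
G5 = G4 NAND G3 = (((P XNOR Q) NAND ((P XNOR Q) XNOR Q)) XNOR ((P XNOR Q) XNOR Q)) NAND ((P XNOR Q) NAND ((P XNOR Q) XNOR Q))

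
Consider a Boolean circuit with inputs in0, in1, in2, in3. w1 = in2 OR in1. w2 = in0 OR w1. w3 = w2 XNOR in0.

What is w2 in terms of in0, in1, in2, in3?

in0 OR (in2 OR in1)

w1 = in2 OR in1
w2 = in0 OR w1 = in0 OR (in2 OR in1)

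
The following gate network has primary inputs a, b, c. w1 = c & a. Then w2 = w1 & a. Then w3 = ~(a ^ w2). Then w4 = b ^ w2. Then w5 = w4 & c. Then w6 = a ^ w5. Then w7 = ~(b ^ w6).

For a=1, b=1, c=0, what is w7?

1

w1 = 0 & 1 = 0
w2 = 0 & 1 = 0
w4 = 1 ^ 0 = 1
w5 = 1 & 0 = 0
w6 = 1 ^ 0 = 1
w7 = ~(1 ^ 1) = 1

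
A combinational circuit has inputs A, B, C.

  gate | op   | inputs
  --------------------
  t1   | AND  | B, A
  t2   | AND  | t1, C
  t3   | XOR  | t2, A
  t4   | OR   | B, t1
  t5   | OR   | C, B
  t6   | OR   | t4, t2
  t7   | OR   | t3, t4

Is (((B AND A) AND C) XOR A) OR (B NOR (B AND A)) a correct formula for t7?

t1 = B AND A
t2 = t1 AND C = (B AND A) AND C
t3 = t2 XOR A = ((B AND A) AND C) XOR A
t4 = B OR t1 = B OR (B AND A)
t7 = t3 OR t4 = (((B AND A) AND C) XOR A) OR (B OR (B AND A))
At A=0, B=0, C=0: circuit gives 0, formula gives 1.

No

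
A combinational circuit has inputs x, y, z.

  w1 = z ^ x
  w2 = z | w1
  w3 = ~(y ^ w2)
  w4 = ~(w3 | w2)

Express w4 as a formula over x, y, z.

w1 = z ^ x
w2 = z | w1 = z | (z ^ x)
w3 = ~(y ^ w2) = ~(y ^ (z | (z ^ x)))
w4 = ~(w3 | w2) = ~((~(y ^ (z | (z ^ x)))) | (z | (z ^ x)))

~((~(y ^ (z | (z ^ x)))) | (z | (z ^ x)))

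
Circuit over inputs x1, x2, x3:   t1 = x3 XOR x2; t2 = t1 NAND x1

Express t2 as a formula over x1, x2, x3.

t1 = x3 XOR x2
t2 = t1 NAND x1 = (x3 XOR x2) NAND x1

(x3 XOR x2) NAND x1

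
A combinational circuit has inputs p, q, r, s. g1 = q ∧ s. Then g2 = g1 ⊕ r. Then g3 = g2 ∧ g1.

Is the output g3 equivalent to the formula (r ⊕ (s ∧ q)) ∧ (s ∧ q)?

g1 = q ∧ s
g2 = g1 ⊕ r = (q ∧ s) ⊕ r
g3 = g2 ∧ g1 = ((q ∧ s) ⊕ r) ∧ (q ∧ s)
At p=0, q=0, r=0, s=0: circuit gives 0, formula gives 0.
At p=0, q=1, r=0, s=1: circuit gives 1, formula gives 1.
Agrees on all 16 inputs.

Yes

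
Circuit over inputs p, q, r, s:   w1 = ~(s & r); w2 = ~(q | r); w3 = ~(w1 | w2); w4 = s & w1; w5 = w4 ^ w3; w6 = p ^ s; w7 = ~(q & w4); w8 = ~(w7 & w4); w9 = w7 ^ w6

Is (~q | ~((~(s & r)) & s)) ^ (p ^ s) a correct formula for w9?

Yes

w1 = ~(s & r)
w4 = s & w1 = s & (~(s & r))
w6 = p ^ s
w7 = ~(q & w4) = ~(q & (s & (~(s & r))))
w9 = w7 ^ w6 = (~(q & (s & (~(s & r))))) ^ (p ^ s)
At p=0, q=0, r=0, s=1: circuit gives 0, formula gives 0.
At p=0, q=0, r=0, s=0: circuit gives 1, formula gives 1.
Agrees on all 16 inputs.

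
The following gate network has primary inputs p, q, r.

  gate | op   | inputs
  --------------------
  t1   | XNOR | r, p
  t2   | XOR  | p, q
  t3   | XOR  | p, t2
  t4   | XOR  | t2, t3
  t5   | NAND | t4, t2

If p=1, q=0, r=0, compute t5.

0

t2 = 1 XOR 0 = 1
t3 = 1 XOR 1 = 0
t4 = 1 XOR 0 = 1
t5 = 1 NAND 1 = 0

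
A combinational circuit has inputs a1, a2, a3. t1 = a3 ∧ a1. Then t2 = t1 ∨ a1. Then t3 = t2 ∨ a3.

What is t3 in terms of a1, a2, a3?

((a3 ∧ a1) ∨ a1) ∨ a3

t1 = a3 ∧ a1
t2 = t1 ∨ a1 = (a3 ∧ a1) ∨ a1
t3 = t2 ∨ a3 = ((a3 ∧ a1) ∨ a1) ∨ a3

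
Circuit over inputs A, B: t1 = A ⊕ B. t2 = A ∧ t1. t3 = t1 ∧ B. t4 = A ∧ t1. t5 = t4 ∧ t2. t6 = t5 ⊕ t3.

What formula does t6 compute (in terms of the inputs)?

((A ∧ (A ⊕ B)) ∧ (A ∧ (A ⊕ B))) ⊕ ((A ⊕ B) ∧ B)

t1 = A ⊕ B
t2 = A ∧ t1 = A ∧ (A ⊕ B)
t3 = t1 ∧ B = (A ⊕ B) ∧ B
t4 = A ∧ t1 = A ∧ (A ⊕ B)
t5 = t4 ∧ t2 = (A ∧ (A ⊕ B)) ∧ (A ∧ (A ⊕ B))
t6 = t5 ⊕ t3 = ((A ∧ (A ⊕ B)) ∧ (A ∧ (A ⊕ B))) ⊕ ((A ⊕ B) ∧ B)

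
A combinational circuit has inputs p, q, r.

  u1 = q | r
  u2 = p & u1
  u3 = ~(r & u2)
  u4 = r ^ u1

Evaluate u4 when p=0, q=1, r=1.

0

u1 = 1 | 1 = 1
u4 = 1 ^ 1 = 0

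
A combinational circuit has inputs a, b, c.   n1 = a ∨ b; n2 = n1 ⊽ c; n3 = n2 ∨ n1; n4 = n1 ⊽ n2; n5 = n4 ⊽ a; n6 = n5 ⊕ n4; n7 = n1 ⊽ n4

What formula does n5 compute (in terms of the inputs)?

((a ∨ b) ⊽ ((a ∨ b) ⊽ c)) ⊽ a

n1 = a ∨ b
n2 = n1 ⊽ c = (a ∨ b) ⊽ c
n4 = n1 ⊽ n2 = (a ∨ b) ⊽ ((a ∨ b) ⊽ c)
n5 = n4 ⊽ a = ((a ∨ b) ⊽ ((a ∨ b) ⊽ c)) ⊽ a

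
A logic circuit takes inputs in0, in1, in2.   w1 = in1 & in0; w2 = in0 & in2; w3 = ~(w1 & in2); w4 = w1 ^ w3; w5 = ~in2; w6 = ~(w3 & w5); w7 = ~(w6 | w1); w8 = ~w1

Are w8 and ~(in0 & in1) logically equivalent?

w1 = in1 & in0
w8 = ~w1 = ~(in1 & in0)
At in0=1, in1=1, in2=0: circuit gives 0, formula gives 0.
At in0=0, in1=0, in2=0: circuit gives 1, formula gives 1.
Agrees on all 8 inputs.

Yes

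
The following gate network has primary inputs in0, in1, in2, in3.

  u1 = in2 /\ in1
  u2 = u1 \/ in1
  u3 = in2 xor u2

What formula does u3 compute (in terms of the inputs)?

in2 xor ((in2 /\ in1) \/ in1)

u1 = in2 /\ in1
u2 = u1 \/ in1 = (in2 /\ in1) \/ in1
u3 = in2 xor u2 = in2 xor ((in2 /\ in1) \/ in1)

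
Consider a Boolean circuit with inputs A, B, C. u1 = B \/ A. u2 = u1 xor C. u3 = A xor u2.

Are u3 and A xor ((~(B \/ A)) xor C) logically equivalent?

No

u1 = B \/ A
u2 = u1 xor C = (B \/ A) xor C
u3 = A xor u2 = A xor ((B \/ A) xor C)
At A=0, B=0, C=0: circuit gives 0, formula gives 1.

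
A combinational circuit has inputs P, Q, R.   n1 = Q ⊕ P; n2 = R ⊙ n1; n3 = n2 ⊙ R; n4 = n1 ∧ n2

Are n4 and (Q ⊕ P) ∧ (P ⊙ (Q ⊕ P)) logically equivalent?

n1 = Q ⊕ P
n2 = R ⊙ n1 = R ⊙ (Q ⊕ P)
n4 = n1 ∧ n2 = (Q ⊕ P) ∧ (R ⊙ (Q ⊕ P))
At P=0, Q=1, R=1: circuit gives 1, formula gives 0.

No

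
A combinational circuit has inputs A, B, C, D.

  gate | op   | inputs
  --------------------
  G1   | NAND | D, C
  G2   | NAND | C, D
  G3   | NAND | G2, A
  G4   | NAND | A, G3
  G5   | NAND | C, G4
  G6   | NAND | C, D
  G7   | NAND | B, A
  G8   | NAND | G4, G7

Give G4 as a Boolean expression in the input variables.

G2 = C NAND D
G3 = G2 NAND A = (C NAND D) NAND A
G4 = A NAND G3 = A NAND ((C NAND D) NAND A)

A NAND ((C NAND D) NAND A)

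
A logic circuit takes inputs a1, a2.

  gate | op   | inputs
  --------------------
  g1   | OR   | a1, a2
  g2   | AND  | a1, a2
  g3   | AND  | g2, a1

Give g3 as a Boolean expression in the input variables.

(a1 AND a2) AND a1

g2 = a1 AND a2
g3 = g2 AND a1 = (a1 AND a2) AND a1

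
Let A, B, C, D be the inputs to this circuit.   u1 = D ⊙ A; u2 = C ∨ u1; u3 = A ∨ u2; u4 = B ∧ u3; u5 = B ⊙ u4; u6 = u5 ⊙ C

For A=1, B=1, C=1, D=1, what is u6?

1

u1 = 1 ⊙ 1 = 1
u2 = 1 ∨ 1 = 1
u3 = 1 ∨ 1 = 1
u4 = 1 ∧ 1 = 1
u5 = 1 ⊙ 1 = 1
u6 = 1 ⊙ 1 = 1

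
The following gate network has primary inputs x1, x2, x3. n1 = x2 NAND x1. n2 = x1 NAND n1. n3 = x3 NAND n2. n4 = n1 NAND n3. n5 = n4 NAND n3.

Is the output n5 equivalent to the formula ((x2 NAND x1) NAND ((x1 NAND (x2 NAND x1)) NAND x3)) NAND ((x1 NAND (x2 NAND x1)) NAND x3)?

Yes

n1 = x2 NAND x1
n2 = x1 NAND n1 = x1 NAND (x2 NAND x1)
n3 = x3 NAND n2 = x3 NAND (x1 NAND (x2 NAND x1))
n4 = n1 NAND n3 = (x2 NAND x1) NAND (x3 NAND (x1 NAND (x2 NAND x1)))
n5 = n4 NAND n3 = ((x2 NAND x1) NAND (x3 NAND (x1 NAND (x2 NAND x1)))) NAND (x3 NAND (x1 NAND (x2 NAND x1)))
At x1=1, x2=1, x3=0: circuit gives 0, formula gives 0.
At x1=0, x2=0, x3=0: circuit gives 1, formula gives 1.
Agrees on all 8 inputs.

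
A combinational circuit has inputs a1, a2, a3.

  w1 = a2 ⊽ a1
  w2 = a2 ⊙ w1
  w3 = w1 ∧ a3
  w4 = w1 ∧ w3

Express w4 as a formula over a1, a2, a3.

w1 = a2 ⊽ a1
w3 = w1 ∧ a3 = (a2 ⊽ a1) ∧ a3
w4 = w1 ∧ w3 = (a2 ⊽ a1) ∧ ((a2 ⊽ a1) ∧ a3)

(a2 ⊽ a1) ∧ ((a2 ⊽ a1) ∧ a3)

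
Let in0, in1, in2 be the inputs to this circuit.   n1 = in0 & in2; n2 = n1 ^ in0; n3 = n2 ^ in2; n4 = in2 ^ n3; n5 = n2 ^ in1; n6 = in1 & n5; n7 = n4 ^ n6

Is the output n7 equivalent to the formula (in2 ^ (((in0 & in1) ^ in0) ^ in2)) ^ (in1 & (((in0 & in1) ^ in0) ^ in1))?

No

n1 = in0 & in2
n2 = n1 ^ in0 = (in0 & in2) ^ in0
n3 = n2 ^ in2 = ((in0 & in2) ^ in0) ^ in2
n4 = in2 ^ n3 = in2 ^ (((in0 & in2) ^ in0) ^ in2)
n5 = n2 ^ in1 = ((in0 & in2) ^ in0) ^ in1
n6 = in1 & n5 = in1 & (((in0 & in2) ^ in0) ^ in1)
n7 = n4 ^ n6 = (in2 ^ (((in0 & in2) ^ in0) ^ in2)) ^ (in1 & (((in0 & in2) ^ in0) ^ in1))
At in0=1, in1=0, in2=1: circuit gives 0, formula gives 1.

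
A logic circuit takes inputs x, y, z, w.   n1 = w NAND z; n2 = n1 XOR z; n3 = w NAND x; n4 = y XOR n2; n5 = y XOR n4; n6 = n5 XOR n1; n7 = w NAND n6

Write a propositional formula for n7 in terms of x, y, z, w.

n1 = w NAND z
n2 = n1 XOR z = (w NAND z) XOR z
n4 = y XOR n2 = y XOR ((w NAND z) XOR z)
n5 = y XOR n4 = y XOR (y XOR ((w NAND z) XOR z))
n6 = n5 XOR n1 = (y XOR (y XOR ((w NAND z) XOR z))) XOR (w NAND z)
n7 = w NAND n6 = w NAND ((y XOR (y XOR ((w NAND z) XOR z))) XOR (w NAND z))

w NAND ((y XOR (y XOR ((w NAND z) XOR z))) XOR (w NAND z))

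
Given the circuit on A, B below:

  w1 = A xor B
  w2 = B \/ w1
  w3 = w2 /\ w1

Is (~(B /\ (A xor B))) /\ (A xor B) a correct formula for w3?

No

w1 = A xor B
w2 = B \/ w1 = B \/ (A xor B)
w3 = w2 /\ w1 = (B \/ (A xor B)) /\ (A xor B)
At A=0, B=1: circuit gives 1, formula gives 0.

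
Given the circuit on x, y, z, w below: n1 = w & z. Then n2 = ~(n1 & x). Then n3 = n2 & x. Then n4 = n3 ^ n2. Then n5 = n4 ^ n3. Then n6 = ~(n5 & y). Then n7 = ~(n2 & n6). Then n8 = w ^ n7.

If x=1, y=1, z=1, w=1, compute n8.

0

n1 = 1 & 1 = 1
n2 = ~(1 & 1) = 0
n3 = 0 & 1 = 0
n4 = 0 ^ 0 = 0
n5 = 0 ^ 0 = 0
n6 = ~(0 & 1) = 1
n7 = ~(0 & 1) = 1
n8 = 1 ^ 1 = 0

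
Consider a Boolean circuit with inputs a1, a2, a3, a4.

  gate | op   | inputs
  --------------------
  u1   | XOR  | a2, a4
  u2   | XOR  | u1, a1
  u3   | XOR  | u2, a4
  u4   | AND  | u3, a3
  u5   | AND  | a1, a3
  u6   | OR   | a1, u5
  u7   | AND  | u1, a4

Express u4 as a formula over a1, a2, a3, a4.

u1 = a2 XOR a4
u2 = u1 XOR a1 = (a2 XOR a4) XOR a1
u3 = u2 XOR a4 = ((a2 XOR a4) XOR a1) XOR a4
u4 = u3 AND a3 = (((a2 XOR a4) XOR a1) XOR a4) AND a3

(((a2 XOR a4) XOR a1) XOR a4) AND a3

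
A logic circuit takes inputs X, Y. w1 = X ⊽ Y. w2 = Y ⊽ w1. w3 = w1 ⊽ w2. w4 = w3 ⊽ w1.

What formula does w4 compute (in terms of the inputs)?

((X ⊽ Y) ⊽ (Y ⊽ (X ⊽ Y))) ⊽ (X ⊽ Y)

w1 = X ⊽ Y
w2 = Y ⊽ w1 = Y ⊽ (X ⊽ Y)
w3 = w1 ⊽ w2 = (X ⊽ Y) ⊽ (Y ⊽ (X ⊽ Y))
w4 = w3 ⊽ w1 = ((X ⊽ Y) ⊽ (Y ⊽ (X ⊽ Y))) ⊽ (X ⊽ Y)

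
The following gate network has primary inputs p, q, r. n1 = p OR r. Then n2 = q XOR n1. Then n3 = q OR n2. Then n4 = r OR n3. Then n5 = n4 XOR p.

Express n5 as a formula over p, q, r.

(r OR (q OR (q XOR (p OR r)))) XOR p

n1 = p OR r
n2 = q XOR n1 = q XOR (p OR r)
n3 = q OR n2 = q OR (q XOR (p OR r))
n4 = r OR n3 = r OR (q OR (q XOR (p OR r)))
n5 = n4 XOR p = (r OR (q OR (q XOR (p OR r)))) XOR p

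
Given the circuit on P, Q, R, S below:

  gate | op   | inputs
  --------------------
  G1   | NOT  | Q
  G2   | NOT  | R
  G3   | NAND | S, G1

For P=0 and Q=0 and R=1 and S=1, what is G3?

G1 = NOT 0 = 1
G3 = 1 NAND 1 = 0

0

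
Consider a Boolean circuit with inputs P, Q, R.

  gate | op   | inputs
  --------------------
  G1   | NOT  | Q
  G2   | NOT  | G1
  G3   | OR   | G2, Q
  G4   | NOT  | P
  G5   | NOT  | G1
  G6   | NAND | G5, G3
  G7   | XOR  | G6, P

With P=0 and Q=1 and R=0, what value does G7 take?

0

G1 = NOT 1 = 0
G2 = NOT 0 = 1
G3 = 1 OR 1 = 1
G5 = NOT 0 = 1
G6 = 1 NAND 1 = 0
G7 = 0 XOR 0 = 0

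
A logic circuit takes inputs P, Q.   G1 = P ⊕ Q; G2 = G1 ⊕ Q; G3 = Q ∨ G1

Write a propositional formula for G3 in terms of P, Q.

Q ∨ (P ⊕ Q)

G1 = P ⊕ Q
G3 = Q ∨ G1 = Q ∨ (P ⊕ Q)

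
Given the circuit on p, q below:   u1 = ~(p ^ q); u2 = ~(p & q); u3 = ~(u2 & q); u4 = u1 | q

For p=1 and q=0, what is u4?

u1 = ~(1 ^ 0) = 0
u4 = 0 | 0 = 0

0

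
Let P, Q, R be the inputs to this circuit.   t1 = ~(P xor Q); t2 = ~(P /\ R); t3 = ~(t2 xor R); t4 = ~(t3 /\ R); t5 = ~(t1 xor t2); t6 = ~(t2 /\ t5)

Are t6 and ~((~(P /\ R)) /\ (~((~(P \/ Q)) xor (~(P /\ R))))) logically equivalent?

No

t1 = ~(P xor Q)
t2 = ~(P /\ R)
t5 = ~(t1 xor t2) = ~((~(P xor Q)) xor (~(P /\ R)))
t6 = ~(t2 /\ t5) = ~((~(P /\ R)) /\ (~((~(P xor Q)) xor (~(P /\ R)))))
At P=1, Q=1, R=0: circuit gives 0, formula gives 1.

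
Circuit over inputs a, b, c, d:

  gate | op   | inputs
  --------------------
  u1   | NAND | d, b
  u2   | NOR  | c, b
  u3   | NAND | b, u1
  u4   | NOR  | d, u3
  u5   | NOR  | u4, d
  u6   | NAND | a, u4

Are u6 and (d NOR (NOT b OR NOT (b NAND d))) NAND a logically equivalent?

u1 = d NAND b
u3 = b NAND u1 = b NAND (d NAND b)
u4 = d NOR u3 = d NOR (b NAND (d NAND b))
u6 = a NAND u4 = a NAND (d NOR (b NAND (d NAND b)))
At a=1, b=1, c=0, d=0: circuit gives 0, formula gives 0.
At a=0, b=0, c=0, d=0: circuit gives 1, formula gives 1.
Agrees on all 16 inputs.

Yes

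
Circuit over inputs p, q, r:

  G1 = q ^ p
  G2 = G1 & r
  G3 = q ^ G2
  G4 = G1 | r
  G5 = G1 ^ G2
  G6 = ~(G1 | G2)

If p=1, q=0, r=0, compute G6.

0

G1 = 0 ^ 1 = 1
G2 = 1 & 0 = 0
G6 = ~(1 | 0) = 0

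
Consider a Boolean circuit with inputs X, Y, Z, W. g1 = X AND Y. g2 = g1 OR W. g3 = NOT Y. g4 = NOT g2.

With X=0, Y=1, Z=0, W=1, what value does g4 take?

g1 = 0 AND 1 = 0
g2 = 0 OR 1 = 1
g4 = NOT 1 = 0

0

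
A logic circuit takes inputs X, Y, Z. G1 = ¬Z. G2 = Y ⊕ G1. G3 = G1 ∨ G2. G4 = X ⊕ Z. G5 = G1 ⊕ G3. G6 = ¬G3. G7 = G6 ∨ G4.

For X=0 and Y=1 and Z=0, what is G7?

0

G1 = ¬0 = 1
G2 = 1 ⊕ 1 = 0
G3 = 1 ∨ 0 = 1
G4 = 0 ⊕ 0 = 0
G6 = ¬1 = 0
G7 = 0 ∨ 0 = 0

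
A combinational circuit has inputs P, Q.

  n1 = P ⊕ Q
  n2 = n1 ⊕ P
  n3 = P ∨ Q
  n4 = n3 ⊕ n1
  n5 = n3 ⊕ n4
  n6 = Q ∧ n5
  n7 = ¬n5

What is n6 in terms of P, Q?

Q ∧ ((P ∨ Q) ⊕ ((P ∨ Q) ⊕ (P ⊕ Q)))

n1 = P ⊕ Q
n3 = P ∨ Q
n4 = n3 ⊕ n1 = (P ∨ Q) ⊕ (P ⊕ Q)
n5 = n3 ⊕ n4 = (P ∨ Q) ⊕ ((P ∨ Q) ⊕ (P ⊕ Q))
n6 = Q ∧ n5 = Q ∧ ((P ∨ Q) ⊕ ((P ∨ Q) ⊕ (P ⊕ Q)))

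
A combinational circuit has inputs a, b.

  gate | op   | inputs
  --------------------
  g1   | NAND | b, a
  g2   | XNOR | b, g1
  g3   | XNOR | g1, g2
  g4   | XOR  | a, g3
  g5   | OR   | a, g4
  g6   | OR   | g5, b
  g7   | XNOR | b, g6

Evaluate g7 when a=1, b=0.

0

g1 = 0 NAND 1 = 1
g2 = 0 XNOR 1 = 0
g3 = 1 XNOR 0 = 0
g4 = 1 XOR 0 = 1
g5 = 1 OR 1 = 1
g6 = 1 OR 0 = 1
g7 = 0 XNOR 1 = 0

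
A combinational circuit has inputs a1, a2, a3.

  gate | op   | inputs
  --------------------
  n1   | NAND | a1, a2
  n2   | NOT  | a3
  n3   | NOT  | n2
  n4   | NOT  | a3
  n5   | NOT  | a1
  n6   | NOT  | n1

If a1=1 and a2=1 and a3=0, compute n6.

1

n1 = 1 NAND 1 = 0
n6 = NOT 0 = 1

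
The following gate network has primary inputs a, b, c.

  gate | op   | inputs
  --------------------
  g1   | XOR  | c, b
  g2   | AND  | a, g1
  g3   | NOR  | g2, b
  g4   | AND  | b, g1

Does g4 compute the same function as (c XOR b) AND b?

g1 = c XOR b
g4 = b AND g1 = b AND (c XOR b)
At a=0, b=0, c=0: circuit gives 0, formula gives 0.
At a=0, b=1, c=0: circuit gives 1, formula gives 1.
Agrees on all 8 inputs.

Yes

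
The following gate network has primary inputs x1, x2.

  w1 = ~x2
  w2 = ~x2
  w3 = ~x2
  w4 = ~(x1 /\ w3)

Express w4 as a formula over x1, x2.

w3 = ~x2
w4 = ~(x1 /\ w3) = ~(x1 /\ ~x2)

~(x1 /\ ~x2)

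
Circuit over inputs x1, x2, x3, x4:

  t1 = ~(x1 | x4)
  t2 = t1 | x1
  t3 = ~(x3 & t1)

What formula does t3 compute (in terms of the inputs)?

t1 = ~(x1 | x4)
t3 = ~(x3 & t1) = ~(x3 & (~(x1 | x4)))

~(x3 & (~(x1 | x4)))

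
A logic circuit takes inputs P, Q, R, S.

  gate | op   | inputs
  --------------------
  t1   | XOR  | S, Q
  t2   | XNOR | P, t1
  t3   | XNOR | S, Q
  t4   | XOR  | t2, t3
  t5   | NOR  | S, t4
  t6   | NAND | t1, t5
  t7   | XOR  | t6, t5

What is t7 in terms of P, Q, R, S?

((S XOR Q) NAND (S NOR ((P XNOR (S XOR Q)) XOR (S XNOR Q)))) XOR (S NOR ((P XNOR (S XOR Q)) XOR (S XNOR Q)))

t1 = S XOR Q
t2 = P XNOR t1 = P XNOR (S XOR Q)
t3 = S XNOR Q
t4 = t2 XOR t3 = (P XNOR (S XOR Q)) XOR (S XNOR Q)
t5 = S NOR t4 = S NOR ((P XNOR (S XOR Q)) XOR (S XNOR Q))
t6 = t1 NAND t5 = (S XOR Q) NAND (S NOR ((P XNOR (S XOR Q)) XOR (S XNOR Q)))
t7 = t6 XOR t5 = ((S XOR Q) NAND (S NOR ((P XNOR (S XOR Q)) XOR (S XNOR Q)))) XOR (S NOR ((P XNOR (S XOR Q)) XOR (S XNOR Q)))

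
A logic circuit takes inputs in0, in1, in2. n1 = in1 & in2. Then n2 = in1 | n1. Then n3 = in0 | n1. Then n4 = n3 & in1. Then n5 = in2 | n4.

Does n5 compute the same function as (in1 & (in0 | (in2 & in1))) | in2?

n1 = in1 & in2
n3 = in0 | n1 = in0 | (in1 & in2)
n4 = n3 & in1 = (in0 | (in1 & in2)) & in1
n5 = in2 | n4 = in2 | ((in0 | (in1 & in2)) & in1)
At in0=0, in1=0, in2=0: circuit gives 0, formula gives 0.
At in0=0, in1=0, in2=1: circuit gives 1, formula gives 1.
Agrees on all 8 inputs.

Yes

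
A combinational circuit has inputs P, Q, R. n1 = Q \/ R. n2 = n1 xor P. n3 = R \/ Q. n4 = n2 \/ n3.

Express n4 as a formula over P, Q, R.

n1 = Q \/ R
n2 = n1 xor P = (Q \/ R) xor P
n3 = R \/ Q
n4 = n2 \/ n3 = ((Q \/ R) xor P) \/ (R \/ Q)

((Q \/ R) xor P) \/ (R \/ Q)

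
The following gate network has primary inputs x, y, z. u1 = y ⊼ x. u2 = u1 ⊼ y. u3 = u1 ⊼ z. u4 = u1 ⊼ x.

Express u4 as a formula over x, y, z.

(y ⊼ x) ⊼ x

u1 = y ⊼ x
u4 = u1 ⊼ x = (y ⊼ x) ⊼ x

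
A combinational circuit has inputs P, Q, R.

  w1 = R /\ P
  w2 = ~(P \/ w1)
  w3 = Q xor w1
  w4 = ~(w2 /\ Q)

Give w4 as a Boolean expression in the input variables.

w1 = R /\ P
w2 = ~(P \/ w1) = ~(P \/ (R /\ P))
w4 = ~(w2 /\ Q) = ~((~(P \/ (R /\ P))) /\ Q)

~((~(P \/ (R /\ P))) /\ Q)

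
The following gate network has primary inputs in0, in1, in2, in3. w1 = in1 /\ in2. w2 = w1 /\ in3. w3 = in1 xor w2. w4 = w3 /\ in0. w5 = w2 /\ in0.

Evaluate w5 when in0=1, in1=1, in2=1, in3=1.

1

w1 = 1 /\ 1 = 1
w2 = 1 /\ 1 = 1
w5 = 1 /\ 1 = 1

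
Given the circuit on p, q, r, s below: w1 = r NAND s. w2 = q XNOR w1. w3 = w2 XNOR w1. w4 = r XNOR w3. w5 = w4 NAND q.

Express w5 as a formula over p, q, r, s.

w1 = r NAND s
w2 = q XNOR w1 = q XNOR (r NAND s)
w3 = w2 XNOR w1 = (q XNOR (r NAND s)) XNOR (r NAND s)
w4 = r XNOR w3 = r XNOR ((q XNOR (r NAND s)) XNOR (r NAND s))
w5 = w4 NAND q = (r XNOR ((q XNOR (r NAND s)) XNOR (r NAND s))) NAND q

(r XNOR ((q XNOR (r NAND s)) XNOR (r NAND s))) NAND q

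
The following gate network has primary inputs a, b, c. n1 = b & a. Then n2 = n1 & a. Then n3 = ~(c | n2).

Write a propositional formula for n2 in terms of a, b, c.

n1 = b & a
n2 = n1 & a = (b & a) & a

(b & a) & a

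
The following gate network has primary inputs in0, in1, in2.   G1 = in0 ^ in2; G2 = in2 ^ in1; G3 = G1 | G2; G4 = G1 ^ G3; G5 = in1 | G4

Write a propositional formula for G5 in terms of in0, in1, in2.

in1 | ((in0 ^ in2) ^ ((in0 ^ in2) | (in2 ^ in1)))

G1 = in0 ^ in2
G2 = in2 ^ in1
G3 = G1 | G2 = (in0 ^ in2) | (in2 ^ in1)
G4 = G1 ^ G3 = (in0 ^ in2) ^ ((in0 ^ in2) | (in2 ^ in1))
G5 = in1 | G4 = in1 | ((in0 ^ in2) ^ ((in0 ^ in2) | (in2 ^ in1)))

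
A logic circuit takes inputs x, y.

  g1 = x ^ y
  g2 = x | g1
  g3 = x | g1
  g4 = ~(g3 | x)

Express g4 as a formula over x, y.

g1 = x ^ y
g3 = x | g1 = x | (x ^ y)
g4 = ~(g3 | x) = ~((x | (x ^ y)) | x)

~((x | (x ^ y)) | x)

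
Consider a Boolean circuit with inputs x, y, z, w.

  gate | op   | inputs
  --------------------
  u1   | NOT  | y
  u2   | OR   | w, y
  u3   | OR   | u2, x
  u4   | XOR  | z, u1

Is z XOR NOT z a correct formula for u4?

No

u1 = NOT y
u4 = z XOR u1 = z XOR NOT y
At x=0, y=0, z=1, w=0: circuit gives 0, formula gives 1.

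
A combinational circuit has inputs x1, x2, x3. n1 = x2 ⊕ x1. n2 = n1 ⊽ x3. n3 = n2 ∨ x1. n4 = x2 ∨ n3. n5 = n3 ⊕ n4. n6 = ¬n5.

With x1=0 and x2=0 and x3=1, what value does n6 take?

1

n1 = 0 ⊕ 0 = 0
n2 = 0 ⊽ 1 = 0
n3 = 0 ∨ 0 = 0
n4 = 0 ∨ 0 = 0
n5 = 0 ⊕ 0 = 0
n6 = ¬0 = 1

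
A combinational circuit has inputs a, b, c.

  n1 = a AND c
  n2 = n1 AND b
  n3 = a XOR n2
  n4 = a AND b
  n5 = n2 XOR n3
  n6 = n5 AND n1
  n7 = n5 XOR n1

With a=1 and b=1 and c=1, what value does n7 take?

n1 = 1 AND 1 = 1
n2 = 1 AND 1 = 1
n3 = 1 XOR 1 = 0
n5 = 1 XOR 0 = 1
n7 = 1 XOR 1 = 0

0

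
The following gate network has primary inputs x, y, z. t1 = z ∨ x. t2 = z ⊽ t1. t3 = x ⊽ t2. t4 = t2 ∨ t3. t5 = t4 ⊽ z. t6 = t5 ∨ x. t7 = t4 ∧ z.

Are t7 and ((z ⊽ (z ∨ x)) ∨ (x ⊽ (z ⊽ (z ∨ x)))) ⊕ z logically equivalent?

t1 = z ∨ x
t2 = z ⊽ t1 = z ⊽ (z ∨ x)
t3 = x ⊽ t2 = x ⊽ (z ⊽ (z ∨ x))
t4 = t2 ∨ t3 = (z ⊽ (z ∨ x)) ∨ (x ⊽ (z ⊽ (z ∨ x)))
t7 = t4 ∧ z = ((z ⊽ (z ∨ x)) ∨ (x ⊽ (z ⊽ (z ∨ x)))) ∧ z
At x=0, y=0, z=0: circuit gives 0, formula gives 1.

No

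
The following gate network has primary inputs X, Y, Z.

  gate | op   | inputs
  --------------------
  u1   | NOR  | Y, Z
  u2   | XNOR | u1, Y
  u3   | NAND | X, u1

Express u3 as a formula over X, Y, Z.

X NAND (Y NOR Z)

u1 = Y NOR Z
u3 = X NAND u1 = X NAND (Y NOR Z)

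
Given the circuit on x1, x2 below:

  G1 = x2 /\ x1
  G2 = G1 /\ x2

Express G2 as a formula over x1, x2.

(x2 /\ x1) /\ x2

G1 = x2 /\ x1
G2 = G1 /\ x2 = (x2 /\ x1) /\ x2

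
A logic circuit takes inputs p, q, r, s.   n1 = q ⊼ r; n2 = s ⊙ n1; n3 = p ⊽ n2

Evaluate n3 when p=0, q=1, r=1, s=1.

1

n1 = 1 ⊼ 1 = 0
n2 = 1 ⊙ 0 = 0
n3 = 0 ⊽ 0 = 1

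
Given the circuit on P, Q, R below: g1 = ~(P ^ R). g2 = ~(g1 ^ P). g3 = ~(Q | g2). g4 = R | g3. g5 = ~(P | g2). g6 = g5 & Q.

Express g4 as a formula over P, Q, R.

g1 = ~(P ^ R)
g2 = ~(g1 ^ P) = ~((~(P ^ R)) ^ P)
g3 = ~(Q | g2) = ~(Q | (~((~(P ^ R)) ^ P)))
g4 = R | g3 = R | (~(Q | (~((~(P ^ R)) ^ P))))

R | (~(Q | (~((~(P ^ R)) ^ P))))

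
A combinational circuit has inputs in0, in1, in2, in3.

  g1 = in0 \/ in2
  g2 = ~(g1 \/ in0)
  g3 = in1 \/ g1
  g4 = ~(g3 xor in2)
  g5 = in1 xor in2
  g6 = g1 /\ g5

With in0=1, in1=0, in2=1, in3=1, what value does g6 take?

g1 = 1 \/ 1 = 1
g5 = 0 xor 1 = 1
g6 = 1 /\ 1 = 1

1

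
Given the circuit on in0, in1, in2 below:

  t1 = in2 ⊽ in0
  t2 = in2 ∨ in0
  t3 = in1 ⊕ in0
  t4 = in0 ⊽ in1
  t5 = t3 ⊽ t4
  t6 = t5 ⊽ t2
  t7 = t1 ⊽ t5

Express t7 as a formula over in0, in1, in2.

t1 = in2 ⊽ in0
t3 = in1 ⊕ in0
t4 = in0 ⊽ in1
t5 = t3 ⊽ t4 = (in1 ⊕ in0) ⊽ (in0 ⊽ in1)
t7 = t1 ⊽ t5 = (in2 ⊽ in0) ⊽ ((in1 ⊕ in0) ⊽ (in0 ⊽ in1))

(in2 ⊽ in0) ⊽ ((in1 ⊕ in0) ⊽ (in0 ⊽ in1))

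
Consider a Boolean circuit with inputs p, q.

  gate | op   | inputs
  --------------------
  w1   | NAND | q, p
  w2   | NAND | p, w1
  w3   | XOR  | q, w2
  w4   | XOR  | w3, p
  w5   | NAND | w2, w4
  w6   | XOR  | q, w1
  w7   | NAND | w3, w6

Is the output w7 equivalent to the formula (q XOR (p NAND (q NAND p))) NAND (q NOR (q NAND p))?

No

w1 = q NAND p
w2 = p NAND w1 = p NAND (q NAND p)
w3 = q XOR w2 = q XOR (p NAND (q NAND p))
w6 = q XOR w1 = q XOR (q NAND p)
w7 = w3 NAND w6 = (q XOR (p NAND (q NAND p))) NAND (q XOR (q NAND p))
At p=0, q=0: circuit gives 0, formula gives 1.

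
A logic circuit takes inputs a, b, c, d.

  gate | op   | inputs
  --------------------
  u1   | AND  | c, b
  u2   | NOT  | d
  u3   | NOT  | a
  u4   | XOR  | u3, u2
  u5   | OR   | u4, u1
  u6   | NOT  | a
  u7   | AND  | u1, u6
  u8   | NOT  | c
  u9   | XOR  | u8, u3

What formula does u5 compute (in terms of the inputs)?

(NOT a XOR NOT d) OR (c AND b)

u1 = c AND b
u2 = NOT d
u3 = NOT a
u4 = u3 XOR u2 = NOT a XOR NOT d
u5 = u4 OR u1 = (NOT a XOR NOT d) OR (c AND b)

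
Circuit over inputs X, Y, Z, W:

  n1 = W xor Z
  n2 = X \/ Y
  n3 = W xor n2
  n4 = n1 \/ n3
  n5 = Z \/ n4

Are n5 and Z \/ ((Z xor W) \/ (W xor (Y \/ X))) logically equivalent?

n1 = W xor Z
n2 = X \/ Y
n3 = W xor n2 = W xor (X \/ Y)
n4 = n1 \/ n3 = (W xor Z) \/ (W xor (X \/ Y))
n5 = Z \/ n4 = Z \/ ((W xor Z) \/ (W xor (X \/ Y)))
At X=0, Y=0, Z=0, W=0: circuit gives 0, formula gives 0.
At X=0, Y=0, Z=0, W=1: circuit gives 1, formula gives 1.
Agrees on all 16 inputs.

Yes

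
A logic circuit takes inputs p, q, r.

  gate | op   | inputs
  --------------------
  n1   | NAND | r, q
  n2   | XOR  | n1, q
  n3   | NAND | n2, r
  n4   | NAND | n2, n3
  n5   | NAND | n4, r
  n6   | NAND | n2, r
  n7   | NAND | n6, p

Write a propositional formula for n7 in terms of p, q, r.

n1 = r NAND q
n2 = n1 XOR q = (r NAND q) XOR q
n6 = n2 NAND r = ((r NAND q) XOR q) NAND r
n7 = n6 NAND p = (((r NAND q) XOR q) NAND r) NAND p

(((r NAND q) XOR q) NAND r) NAND p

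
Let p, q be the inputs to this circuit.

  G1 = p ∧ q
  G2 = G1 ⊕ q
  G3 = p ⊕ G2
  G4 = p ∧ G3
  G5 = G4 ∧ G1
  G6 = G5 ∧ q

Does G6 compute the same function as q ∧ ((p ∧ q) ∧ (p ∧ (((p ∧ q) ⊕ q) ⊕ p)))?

Yes

G1 = p ∧ q
G2 = G1 ⊕ q = (p ∧ q) ⊕ q
G3 = p ⊕ G2 = p ⊕ ((p ∧ q) ⊕ q)
G4 = p ∧ G3 = p ∧ (p ⊕ ((p ∧ q) ⊕ q))
G5 = G4 ∧ G1 = (p ∧ (p ⊕ ((p ∧ q) ⊕ q))) ∧ (p ∧ q)
G6 = G5 ∧ q = ((p ∧ (p ⊕ ((p ∧ q) ⊕ q))) ∧ (p ∧ q)) ∧ q
At p=0, q=0: circuit gives 0, formula gives 0.
At p=1, q=1: circuit gives 1, formula gives 1.
Agrees on all 4 inputs.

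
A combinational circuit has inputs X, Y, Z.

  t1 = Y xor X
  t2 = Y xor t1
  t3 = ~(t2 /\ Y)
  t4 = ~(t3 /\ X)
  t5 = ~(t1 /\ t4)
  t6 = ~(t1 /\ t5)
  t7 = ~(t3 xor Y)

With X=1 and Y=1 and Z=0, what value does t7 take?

t1 = 1 xor 1 = 0
t2 = 1 xor 0 = 1
t3 = ~(1 /\ 1) = 0
t7 = ~(0 xor 1) = 0

0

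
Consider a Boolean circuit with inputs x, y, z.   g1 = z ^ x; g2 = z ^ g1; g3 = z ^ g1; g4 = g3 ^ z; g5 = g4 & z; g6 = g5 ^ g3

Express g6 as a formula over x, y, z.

(((z ^ (z ^ x)) ^ z) & z) ^ (z ^ (z ^ x))

g1 = z ^ x
g3 = z ^ g1 = z ^ (z ^ x)
g4 = g3 ^ z = (z ^ (z ^ x)) ^ z
g5 = g4 & z = ((z ^ (z ^ x)) ^ z) & z
g6 = g5 ^ g3 = (((z ^ (z ^ x)) ^ z) & z) ^ (z ^ (z ^ x))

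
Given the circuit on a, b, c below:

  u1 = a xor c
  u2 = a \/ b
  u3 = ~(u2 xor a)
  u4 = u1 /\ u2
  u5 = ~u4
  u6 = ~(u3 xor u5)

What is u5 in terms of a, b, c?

~((a xor c) /\ (a \/ b))

u1 = a xor c
u2 = a \/ b
u4 = u1 /\ u2 = (a xor c) /\ (a \/ b)
u5 = ~u4 = ~((a xor c) /\ (a \/ b))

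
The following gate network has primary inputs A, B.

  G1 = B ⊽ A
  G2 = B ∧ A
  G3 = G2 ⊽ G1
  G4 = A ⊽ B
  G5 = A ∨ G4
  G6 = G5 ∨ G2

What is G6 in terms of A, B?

G2 = B ∧ A
G4 = A ⊽ B
G5 = A ∨ G4 = A ∨ (A ⊽ B)
G6 = G5 ∨ G2 = (A ∨ (A ⊽ B)) ∨ (B ∧ A)

(A ∨ (A ⊽ B)) ∨ (B ∧ A)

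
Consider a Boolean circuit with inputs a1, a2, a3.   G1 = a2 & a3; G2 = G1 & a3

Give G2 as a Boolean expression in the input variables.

(a2 & a3) & a3

G1 = a2 & a3
G2 = G1 & a3 = (a2 & a3) & a3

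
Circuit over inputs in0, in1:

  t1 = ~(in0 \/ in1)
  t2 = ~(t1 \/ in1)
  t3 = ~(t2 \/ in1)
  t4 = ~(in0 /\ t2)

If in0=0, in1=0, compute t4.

1

t1 = ~(0 \/ 0) = 1
t2 = ~(1 \/ 0) = 0
t4 = ~(0 /\ 0) = 1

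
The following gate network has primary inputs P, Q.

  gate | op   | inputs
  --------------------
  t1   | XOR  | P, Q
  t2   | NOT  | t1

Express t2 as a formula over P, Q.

NOT (P XOR Q)

t1 = P XOR Q
t2 = NOT t1 = NOT (P XOR Q)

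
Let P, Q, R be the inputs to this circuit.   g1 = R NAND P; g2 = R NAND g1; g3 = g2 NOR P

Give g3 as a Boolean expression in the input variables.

(R NAND (R NAND P)) NOR P

g1 = R NAND P
g2 = R NAND g1 = R NAND (R NAND P)
g3 = g2 NOR P = (R NAND (R NAND P)) NOR P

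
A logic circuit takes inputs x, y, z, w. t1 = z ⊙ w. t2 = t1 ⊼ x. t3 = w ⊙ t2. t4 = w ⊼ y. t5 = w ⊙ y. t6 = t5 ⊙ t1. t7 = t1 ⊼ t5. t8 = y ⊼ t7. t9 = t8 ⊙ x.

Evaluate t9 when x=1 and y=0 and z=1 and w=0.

t1 = 1 ⊙ 0 = 0
t5 = 0 ⊙ 0 = 1
t7 = 0 ⊼ 1 = 1
t8 = 0 ⊼ 1 = 1
t9 = 1 ⊙ 1 = 1

1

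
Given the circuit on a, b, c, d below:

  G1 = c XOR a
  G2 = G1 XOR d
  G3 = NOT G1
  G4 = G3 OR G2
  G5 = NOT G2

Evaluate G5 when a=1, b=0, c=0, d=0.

G1 = 0 XOR 1 = 1
G2 = 1 XOR 0 = 1
G5 = NOT 1 = 0

0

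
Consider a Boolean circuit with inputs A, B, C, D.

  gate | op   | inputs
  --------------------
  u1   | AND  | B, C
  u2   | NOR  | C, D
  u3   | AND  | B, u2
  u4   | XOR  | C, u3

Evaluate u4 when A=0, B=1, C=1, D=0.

1

u2 = 1 NOR 0 = 0
u3 = 1 AND 0 = 0
u4 = 1 XOR 0 = 1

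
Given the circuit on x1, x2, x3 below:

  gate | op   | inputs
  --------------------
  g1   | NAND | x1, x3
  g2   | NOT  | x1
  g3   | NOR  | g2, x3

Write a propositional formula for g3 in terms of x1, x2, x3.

NOT x1 NOR x3

g2 = NOT x1
g3 = g2 NOR x3 = NOT x1 NOR x3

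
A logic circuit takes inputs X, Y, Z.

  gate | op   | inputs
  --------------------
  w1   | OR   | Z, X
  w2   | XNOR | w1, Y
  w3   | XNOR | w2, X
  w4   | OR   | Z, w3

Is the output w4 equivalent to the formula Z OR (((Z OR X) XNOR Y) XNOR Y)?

No

w1 = Z OR X
w2 = w1 XNOR Y = (Z OR X) XNOR Y
w3 = w2 XNOR X = ((Z OR X) XNOR Y) XNOR X
w4 = Z OR w3 = Z OR (((Z OR X) XNOR Y) XNOR X)
At X=0, Y=1, Z=0: circuit gives 1, formula gives 0.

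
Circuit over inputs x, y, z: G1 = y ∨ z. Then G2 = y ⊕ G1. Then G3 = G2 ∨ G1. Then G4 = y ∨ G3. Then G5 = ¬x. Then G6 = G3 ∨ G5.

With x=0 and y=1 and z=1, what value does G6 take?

G1 = 1 ∨ 1 = 1
G2 = 1 ⊕ 1 = 0
G3 = 0 ∨ 1 = 1
G5 = ¬0 = 1
G6 = 1 ∨ 1 = 1

1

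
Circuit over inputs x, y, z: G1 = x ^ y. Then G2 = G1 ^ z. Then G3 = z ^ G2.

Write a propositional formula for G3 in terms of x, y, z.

z ^ ((x ^ y) ^ z)

G1 = x ^ y
G2 = G1 ^ z = (x ^ y) ^ z
G3 = z ^ G2 = z ^ ((x ^ y) ^ z)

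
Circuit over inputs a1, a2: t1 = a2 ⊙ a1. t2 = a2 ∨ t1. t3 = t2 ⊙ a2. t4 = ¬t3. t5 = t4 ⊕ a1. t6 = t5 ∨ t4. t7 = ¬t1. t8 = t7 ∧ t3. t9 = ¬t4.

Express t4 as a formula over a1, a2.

¬((a2 ∨ (a2 ⊙ a1)) ⊙ a2)

t1 = a2 ⊙ a1
t2 = a2 ∨ t1 = a2 ∨ (a2 ⊙ a1)
t3 = t2 ⊙ a2 = (a2 ∨ (a2 ⊙ a1)) ⊙ a2
t4 = ¬t3 = ¬((a2 ∨ (a2 ⊙ a1)) ⊙ a2)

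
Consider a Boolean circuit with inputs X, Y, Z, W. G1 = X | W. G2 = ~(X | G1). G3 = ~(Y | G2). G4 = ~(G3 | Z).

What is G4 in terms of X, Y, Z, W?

~((~(Y | (~(X | (X | W))))) | Z)

G1 = X | W
G2 = ~(X | G1) = ~(X | (X | W))
G3 = ~(Y | G2) = ~(Y | (~(X | (X | W))))
G4 = ~(G3 | Z) = ~((~(Y | (~(X | (X | W))))) | Z)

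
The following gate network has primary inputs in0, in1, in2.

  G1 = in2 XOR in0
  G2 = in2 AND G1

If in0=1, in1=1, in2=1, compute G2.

0

G1 = 1 XOR 1 = 0
G2 = 1 AND 0 = 0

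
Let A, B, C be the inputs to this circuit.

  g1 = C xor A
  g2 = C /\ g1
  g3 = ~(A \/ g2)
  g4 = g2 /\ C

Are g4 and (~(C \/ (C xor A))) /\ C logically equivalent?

No

g1 = C xor A
g2 = C /\ g1 = C /\ (C xor A)
g4 = g2 /\ C = (C /\ (C xor A)) /\ C
At A=0, B=0, C=1: circuit gives 1, formula gives 0.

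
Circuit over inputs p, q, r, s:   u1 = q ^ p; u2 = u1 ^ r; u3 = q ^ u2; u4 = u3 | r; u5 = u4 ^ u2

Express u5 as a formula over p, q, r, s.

((q ^ ((q ^ p) ^ r)) | r) ^ ((q ^ p) ^ r)

u1 = q ^ p
u2 = u1 ^ r = (q ^ p) ^ r
u3 = q ^ u2 = q ^ ((q ^ p) ^ r)
u4 = u3 | r = (q ^ ((q ^ p) ^ r)) | r
u5 = u4 ^ u2 = ((q ^ ((q ^ p) ^ r)) | r) ^ ((q ^ p) ^ r)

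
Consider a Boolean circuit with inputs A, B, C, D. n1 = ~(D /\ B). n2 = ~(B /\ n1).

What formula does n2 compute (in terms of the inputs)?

n1 = ~(D /\ B)
n2 = ~(B /\ n1) = ~(B /\ (~(D /\ B)))

~(B /\ (~(D /\ B)))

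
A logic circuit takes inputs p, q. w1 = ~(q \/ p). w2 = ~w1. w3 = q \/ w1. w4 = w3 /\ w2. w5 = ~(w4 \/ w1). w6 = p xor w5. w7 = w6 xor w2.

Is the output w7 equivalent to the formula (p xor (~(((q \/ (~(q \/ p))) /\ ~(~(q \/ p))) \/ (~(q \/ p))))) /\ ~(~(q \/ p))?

No

w1 = ~(q \/ p)
w2 = ~w1 = ~(~(q \/ p))
w3 = q \/ w1 = q \/ (~(q \/ p))
w4 = w3 /\ w2 = (q \/ (~(q \/ p))) /\ ~(~(q \/ p))
w5 = ~(w4 \/ w1) = ~(((q \/ (~(q \/ p))) /\ ~(~(q \/ p))) \/ (~(q \/ p)))
w6 = p xor w5 = p xor (~(((q \/ (~(q \/ p))) /\ ~(~(q \/ p))) \/ (~(q \/ p))))
w7 = w6 xor w2 = (p xor (~(((q \/ (~(q \/ p))) /\ ~(~(q \/ p))) \/ (~(q \/ p))))) xor ~(~(q \/ p))
At p=0, q=1: circuit gives 1, formula gives 0.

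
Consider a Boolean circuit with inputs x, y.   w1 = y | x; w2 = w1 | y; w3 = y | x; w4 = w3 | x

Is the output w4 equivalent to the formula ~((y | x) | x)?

No

w3 = y | x
w4 = w3 | x = (y | x) | x
At x=0, y=0: circuit gives 0, formula gives 1.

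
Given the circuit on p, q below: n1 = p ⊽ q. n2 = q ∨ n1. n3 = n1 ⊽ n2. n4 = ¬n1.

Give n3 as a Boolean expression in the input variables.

n1 = p ⊽ q
n2 = q ∨ n1 = q ∨ (p ⊽ q)
n3 = n1 ⊽ n2 = (p ⊽ q) ⊽ (q ∨ (p ⊽ q))

(p ⊽ q) ⊽ (q ∨ (p ⊽ q))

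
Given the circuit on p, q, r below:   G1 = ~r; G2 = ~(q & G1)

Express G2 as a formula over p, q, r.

G1 = ~r
G2 = ~(q & G1) = ~(q & ~r)

~(q & ~r)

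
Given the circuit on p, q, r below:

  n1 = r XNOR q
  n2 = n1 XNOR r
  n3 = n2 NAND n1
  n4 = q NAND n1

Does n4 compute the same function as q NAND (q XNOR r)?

Yes

n1 = r XNOR q
n4 = q NAND n1 = q NAND (r XNOR q)
At p=0, q=1, r=1: circuit gives 0, formula gives 0.
At p=0, q=0, r=0: circuit gives 1, formula gives 1.
Agrees on all 8 inputs.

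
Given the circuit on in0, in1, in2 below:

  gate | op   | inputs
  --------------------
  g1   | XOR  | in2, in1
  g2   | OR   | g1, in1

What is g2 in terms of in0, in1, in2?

(in2 XOR in1) OR in1

g1 = in2 XOR in1
g2 = g1 OR in1 = (in2 XOR in1) OR in1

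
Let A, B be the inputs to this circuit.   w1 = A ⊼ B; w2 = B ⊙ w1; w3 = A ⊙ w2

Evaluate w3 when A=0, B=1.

0

w1 = 0 ⊼ 1 = 1
w2 = 1 ⊙ 1 = 1
w3 = 0 ⊙ 1 = 0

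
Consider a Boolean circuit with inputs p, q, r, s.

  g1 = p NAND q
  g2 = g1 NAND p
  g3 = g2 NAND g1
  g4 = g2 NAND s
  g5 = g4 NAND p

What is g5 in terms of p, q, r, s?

(((p NAND q) NAND p) NAND s) NAND p

g1 = p NAND q
g2 = g1 NAND p = (p NAND q) NAND p
g4 = g2 NAND s = ((p NAND q) NAND p) NAND s
g5 = g4 NAND p = (((p NAND q) NAND p) NAND s) NAND p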